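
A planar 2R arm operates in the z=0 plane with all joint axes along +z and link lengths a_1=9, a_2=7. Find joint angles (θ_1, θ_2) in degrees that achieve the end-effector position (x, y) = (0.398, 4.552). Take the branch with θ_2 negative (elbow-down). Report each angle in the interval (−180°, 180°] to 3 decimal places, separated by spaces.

cos θ_2 = (20.8791−9²−7²)/(2·9·7) = -0.8660; θ_2 = -150.0015° (elbow-down)
β = atan2(4.5520,0.3980) = 85.0031°; ψ = atan2(-3.4998,2.9377) = -49.9902°
θ_1 = β − ψ = 134.9933°

134.993 -150.002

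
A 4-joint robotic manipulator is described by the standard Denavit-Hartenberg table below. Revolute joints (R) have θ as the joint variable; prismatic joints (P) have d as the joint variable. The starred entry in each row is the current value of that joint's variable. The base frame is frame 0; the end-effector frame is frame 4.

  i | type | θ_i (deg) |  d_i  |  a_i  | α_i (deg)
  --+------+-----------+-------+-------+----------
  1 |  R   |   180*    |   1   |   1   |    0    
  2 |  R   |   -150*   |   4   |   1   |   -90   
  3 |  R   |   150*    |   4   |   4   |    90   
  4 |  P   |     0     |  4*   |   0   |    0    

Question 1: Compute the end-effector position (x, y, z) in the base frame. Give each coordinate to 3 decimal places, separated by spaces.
after link 1: o_1 = (-1.0000, 0.0000, 1.0000)
after link 2: o_2 = (-0.1340, 0.5000, 5.0000)
after link 3: o_3 = (-5.1340, 2.2321, 3.0000)
after link 4: o_4 = (-3.4019, 3.2321, -0.4641)

-3.402 3.232 -0.464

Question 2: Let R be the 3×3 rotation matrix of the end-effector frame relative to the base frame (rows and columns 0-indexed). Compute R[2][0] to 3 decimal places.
-0.500

End-effector x-axis (col 0 of R) = (-0.7500,-0.4330,-0.5000)
R[2][0] = -0.5000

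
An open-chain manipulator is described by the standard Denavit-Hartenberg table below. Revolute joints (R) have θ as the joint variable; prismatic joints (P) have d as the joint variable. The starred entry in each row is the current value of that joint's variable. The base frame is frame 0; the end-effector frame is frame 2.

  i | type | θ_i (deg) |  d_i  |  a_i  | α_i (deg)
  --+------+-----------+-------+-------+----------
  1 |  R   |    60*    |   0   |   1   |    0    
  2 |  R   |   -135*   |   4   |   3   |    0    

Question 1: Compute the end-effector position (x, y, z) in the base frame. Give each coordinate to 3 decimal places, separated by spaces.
after link 1: o_1 = (0.5000, 0.8660, 0.0000)
after link 2: o_2 = (1.2765, -2.0318, 4.0000)

1.276 -2.032 4.000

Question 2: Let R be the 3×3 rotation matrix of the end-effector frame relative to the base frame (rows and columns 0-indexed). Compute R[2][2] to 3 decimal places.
1.000

End-effector z-axis (col 2 of R) = (0.0000,0.0000,1.0000)
R[2][2] = 1.0000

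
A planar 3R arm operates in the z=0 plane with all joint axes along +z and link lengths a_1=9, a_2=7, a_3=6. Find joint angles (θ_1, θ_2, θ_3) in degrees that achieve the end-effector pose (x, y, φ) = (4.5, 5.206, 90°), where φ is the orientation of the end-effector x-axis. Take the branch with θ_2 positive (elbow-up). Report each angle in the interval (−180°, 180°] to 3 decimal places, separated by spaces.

wrist centre = target − a_3·(cos φ, sin φ) = (4.5000, -0.7940)
cos θ_2 = (20.8804−9²−7²)/(2·9·7) = -0.8660; θ_2 = 150.0003° (elbow-up)
β = atan2(-0.7940,4.5000) = -10.0065°; ψ = atan2(3.5000,2.9378) = 49.9906°
θ_1 = β − ψ = -59.9971°
θ_3 = φ − θ_1 − θ_2 = -0.0032° (wrapped to (-180°,180°])

-59.997 150.000 -0.003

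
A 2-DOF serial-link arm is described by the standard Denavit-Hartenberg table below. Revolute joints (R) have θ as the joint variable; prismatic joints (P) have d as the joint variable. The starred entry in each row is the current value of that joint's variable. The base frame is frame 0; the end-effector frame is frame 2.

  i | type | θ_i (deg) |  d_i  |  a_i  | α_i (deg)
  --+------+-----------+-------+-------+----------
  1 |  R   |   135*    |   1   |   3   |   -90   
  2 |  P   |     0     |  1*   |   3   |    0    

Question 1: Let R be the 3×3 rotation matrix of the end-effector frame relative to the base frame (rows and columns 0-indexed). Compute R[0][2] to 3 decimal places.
-0.707

End-effector z-axis (col 2 of R) = (-0.7071,-0.7071,0.0000)
R[0][2] = -0.7071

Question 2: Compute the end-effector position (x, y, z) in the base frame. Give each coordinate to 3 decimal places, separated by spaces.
-4.950 3.536 1.000

after link 1: o_1 = (-2.1213, 2.1213, 1.0000)
after link 2: o_2 = (-4.9497, 3.5355, 1.0000)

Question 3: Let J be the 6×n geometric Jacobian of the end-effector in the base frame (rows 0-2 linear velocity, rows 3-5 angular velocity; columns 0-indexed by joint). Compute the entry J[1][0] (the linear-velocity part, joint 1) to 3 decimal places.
-4.950

axis z_0 = ẑ; lever o_n−o_0 = (-4.9497,3.5355,1.0000)
cross product → J_v[:, 0] = (-3.5355,-4.9497,0.0000)
J_ω[:, 0] = z_0
entry J[1][0] = -4.9497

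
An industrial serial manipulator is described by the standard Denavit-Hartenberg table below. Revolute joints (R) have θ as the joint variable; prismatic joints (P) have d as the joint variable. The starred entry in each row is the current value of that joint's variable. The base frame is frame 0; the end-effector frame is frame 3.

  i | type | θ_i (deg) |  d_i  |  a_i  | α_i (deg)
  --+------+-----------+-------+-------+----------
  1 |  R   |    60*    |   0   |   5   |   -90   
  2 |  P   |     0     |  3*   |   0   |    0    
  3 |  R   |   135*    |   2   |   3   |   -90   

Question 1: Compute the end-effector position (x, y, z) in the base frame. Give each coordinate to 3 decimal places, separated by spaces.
-2.891 4.993 -2.121

after link 1: o_1 = (2.5000, 4.3301, 0.0000)
after link 2: o_2 = (-0.0981, 5.8301, 0.0000)
after link 3: o_3 = (-2.8908, 4.9930, -2.1213)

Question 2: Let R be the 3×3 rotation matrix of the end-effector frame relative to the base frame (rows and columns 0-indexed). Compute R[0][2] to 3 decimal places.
-0.354

End-effector z-axis (col 2 of R) = (-0.3536,-0.6124,0.7071)
R[0][2] = -0.3536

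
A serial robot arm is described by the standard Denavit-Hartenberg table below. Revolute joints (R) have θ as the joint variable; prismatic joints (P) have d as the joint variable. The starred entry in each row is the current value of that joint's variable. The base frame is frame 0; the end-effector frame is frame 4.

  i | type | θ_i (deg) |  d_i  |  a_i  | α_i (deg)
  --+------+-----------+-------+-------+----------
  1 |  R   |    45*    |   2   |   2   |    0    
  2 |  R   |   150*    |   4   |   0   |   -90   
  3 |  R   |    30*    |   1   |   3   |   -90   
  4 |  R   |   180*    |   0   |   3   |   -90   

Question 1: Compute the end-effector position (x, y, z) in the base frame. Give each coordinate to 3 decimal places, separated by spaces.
1.673 0.448 6.000

after link 1: o_1 = (1.4142, 1.4142, 2.0000)
after link 2: o_2 = (1.4142, 1.4142, 6.0000)
after link 3: o_3 = (-0.8365, -0.2241, 4.5000)
after link 4: o_4 = (1.6730, 0.4483, 6.0000)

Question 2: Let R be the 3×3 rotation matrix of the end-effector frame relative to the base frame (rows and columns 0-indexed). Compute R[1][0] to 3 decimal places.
End-effector x-axis (col 0 of R) = (0.8365,0.2241,0.5000)
R[1][0] = 0.2241

0.224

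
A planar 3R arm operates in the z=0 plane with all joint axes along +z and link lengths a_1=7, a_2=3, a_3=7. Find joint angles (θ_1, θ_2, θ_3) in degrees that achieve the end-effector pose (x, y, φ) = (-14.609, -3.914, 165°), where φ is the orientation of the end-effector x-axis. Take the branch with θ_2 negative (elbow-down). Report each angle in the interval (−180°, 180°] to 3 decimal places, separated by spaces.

wrist centre = target − a_3·(cos φ, sin φ) = (-7.8475, -5.7257)
cos θ_2 = (94.3676−7²−3²)/(2·7·3) = 0.8659; θ_2 = -30.0150° (elbow-down)
β = atan2(-5.7257,-7.8475) = -143.8846°; ψ = atan2(-1.5007,9.5977) = -8.8867°
θ_1 = β − ψ = -134.9979°
θ_3 = φ − θ_1 − θ_2 = -29.9871° (wrapped to (-180°,180°])

-134.998 -30.015 -29.987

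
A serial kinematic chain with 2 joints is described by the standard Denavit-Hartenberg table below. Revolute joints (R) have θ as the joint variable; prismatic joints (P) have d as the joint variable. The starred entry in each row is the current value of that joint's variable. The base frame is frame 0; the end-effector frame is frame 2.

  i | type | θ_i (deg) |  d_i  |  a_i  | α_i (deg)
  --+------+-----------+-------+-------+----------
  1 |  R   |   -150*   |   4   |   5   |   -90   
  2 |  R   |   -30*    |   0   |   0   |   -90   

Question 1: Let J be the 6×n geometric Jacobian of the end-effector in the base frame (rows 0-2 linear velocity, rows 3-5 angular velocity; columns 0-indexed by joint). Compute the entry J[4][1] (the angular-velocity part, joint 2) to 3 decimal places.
axis z_1 = (0.5000,-0.8660,0.0000); lever o_n−o_1 = (0.0000,0.0000,0.0000)
cross product → J_v[:, 1] = (-0.0000,0.0000,0.0000)
J_ω[:, 1] = z_1
entry J[4][1] = -0.8660

-0.866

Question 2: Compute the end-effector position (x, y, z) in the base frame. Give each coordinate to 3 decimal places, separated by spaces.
after link 1: o_1 = (-4.3301, -2.5000, 4.0000)
after link 2: o_2 = (-4.3301, -2.5000, 4.0000)

-4.330 -2.500 4.000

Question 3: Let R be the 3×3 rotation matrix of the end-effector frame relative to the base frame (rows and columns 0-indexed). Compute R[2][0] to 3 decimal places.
0.500

End-effector x-axis (col 0 of R) = (-0.7500,-0.4330,0.5000)
R[2][0] = 0.5000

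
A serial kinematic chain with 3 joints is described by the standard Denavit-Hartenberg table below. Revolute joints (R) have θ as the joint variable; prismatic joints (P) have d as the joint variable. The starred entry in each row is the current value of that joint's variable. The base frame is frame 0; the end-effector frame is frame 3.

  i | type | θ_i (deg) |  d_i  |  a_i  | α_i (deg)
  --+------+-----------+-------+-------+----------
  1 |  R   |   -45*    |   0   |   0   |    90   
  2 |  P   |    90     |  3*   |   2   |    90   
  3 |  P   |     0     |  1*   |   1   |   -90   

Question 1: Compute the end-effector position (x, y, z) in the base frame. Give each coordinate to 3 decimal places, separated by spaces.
after link 1: o_1 = (0.0000, 0.0000, 0.0000)
after link 2: o_2 = (-2.1213, -2.1213, 2.0000)
after link 3: o_3 = (-1.4142, -2.8284, 3.0000)

-1.414 -2.828 3.000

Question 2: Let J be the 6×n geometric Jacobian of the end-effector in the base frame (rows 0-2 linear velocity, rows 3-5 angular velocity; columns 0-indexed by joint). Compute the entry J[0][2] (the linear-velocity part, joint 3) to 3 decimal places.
prismatic axis z_2 = (0.7071,-0.7071,-0.0000)
J_v[:, 2] = z_2; J_ω[:, 2] = (0,0,0)
entry J[0][2] = 0.7071

0.707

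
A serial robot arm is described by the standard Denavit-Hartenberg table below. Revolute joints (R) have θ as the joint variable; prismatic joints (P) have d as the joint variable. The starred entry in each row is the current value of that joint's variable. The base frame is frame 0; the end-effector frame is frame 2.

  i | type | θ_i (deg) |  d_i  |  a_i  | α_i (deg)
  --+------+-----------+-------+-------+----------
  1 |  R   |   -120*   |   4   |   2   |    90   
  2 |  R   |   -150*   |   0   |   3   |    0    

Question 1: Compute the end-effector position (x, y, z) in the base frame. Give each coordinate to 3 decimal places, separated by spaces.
0.299 0.518 2.500

after link 1: o_1 = (-1.0000, -1.7321, 4.0000)
after link 2: o_2 = (0.2990, 0.5179, 2.5000)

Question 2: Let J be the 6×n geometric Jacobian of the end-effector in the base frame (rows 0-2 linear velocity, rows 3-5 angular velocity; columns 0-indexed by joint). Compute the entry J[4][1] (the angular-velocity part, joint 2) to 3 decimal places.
axis z_1 = (-0.8660,0.5000,0.0000); lever o_n−o_1 = (1.2990,2.2500,-1.5000)
cross product → J_v[:, 1] = (-0.7500,-1.2990,-2.5981)
J_ω[:, 1] = z_1
entry J[4][1] = 0.5000

0.500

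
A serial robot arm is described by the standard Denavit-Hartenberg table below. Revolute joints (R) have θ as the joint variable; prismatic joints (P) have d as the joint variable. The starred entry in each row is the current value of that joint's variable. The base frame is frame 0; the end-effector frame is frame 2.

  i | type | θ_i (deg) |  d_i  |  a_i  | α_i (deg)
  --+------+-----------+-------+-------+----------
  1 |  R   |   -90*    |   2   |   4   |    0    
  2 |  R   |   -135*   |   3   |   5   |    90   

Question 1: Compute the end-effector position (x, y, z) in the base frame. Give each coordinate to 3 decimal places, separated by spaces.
after link 1: o_1 = (0.0000, -4.0000, 2.0000)
after link 2: o_2 = (-3.5355, -0.4645, 5.0000)

-3.536 -0.464 5.000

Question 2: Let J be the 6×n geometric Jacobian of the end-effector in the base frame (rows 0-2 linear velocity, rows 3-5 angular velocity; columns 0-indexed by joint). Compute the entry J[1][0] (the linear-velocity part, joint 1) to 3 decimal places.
-3.536

axis z_0 = ẑ; lever o_n−o_0 = (-3.5355,-0.4645,5.0000)
cross product → J_v[:, 0] = (0.4645,-3.5355,0.0000)
J_ω[:, 0] = z_0
entry J[1][0] = -3.5355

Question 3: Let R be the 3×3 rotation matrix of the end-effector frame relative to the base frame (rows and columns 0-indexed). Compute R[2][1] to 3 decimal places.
End-effector y-axis (col 1 of R) = (-0.0000,-0.0000,1.0000)
R[2][1] = 1.0000

1.000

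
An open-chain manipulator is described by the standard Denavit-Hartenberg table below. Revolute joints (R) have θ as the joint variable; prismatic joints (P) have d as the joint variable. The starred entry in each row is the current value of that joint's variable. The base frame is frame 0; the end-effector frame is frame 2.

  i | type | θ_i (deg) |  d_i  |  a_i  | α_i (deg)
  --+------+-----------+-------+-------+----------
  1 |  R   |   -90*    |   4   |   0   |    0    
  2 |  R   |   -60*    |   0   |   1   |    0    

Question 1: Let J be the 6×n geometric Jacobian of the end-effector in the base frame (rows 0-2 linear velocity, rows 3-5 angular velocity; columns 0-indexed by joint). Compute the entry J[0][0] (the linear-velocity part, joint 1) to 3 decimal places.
axis z_0 = ẑ; lever o_n−o_0 = (-0.8660,-0.5000,4.0000)
cross product → J_v[:, 0] = (0.5000,-0.8660,0.0000)
J_ω[:, 0] = z_0
entry J[0][0] = 0.5000

0.500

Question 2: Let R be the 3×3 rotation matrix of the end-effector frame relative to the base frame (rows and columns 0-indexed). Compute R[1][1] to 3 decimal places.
End-effector y-axis (col 1 of R) = (0.5000,-0.8660,0.0000)
R[1][1] = -0.8660

-0.866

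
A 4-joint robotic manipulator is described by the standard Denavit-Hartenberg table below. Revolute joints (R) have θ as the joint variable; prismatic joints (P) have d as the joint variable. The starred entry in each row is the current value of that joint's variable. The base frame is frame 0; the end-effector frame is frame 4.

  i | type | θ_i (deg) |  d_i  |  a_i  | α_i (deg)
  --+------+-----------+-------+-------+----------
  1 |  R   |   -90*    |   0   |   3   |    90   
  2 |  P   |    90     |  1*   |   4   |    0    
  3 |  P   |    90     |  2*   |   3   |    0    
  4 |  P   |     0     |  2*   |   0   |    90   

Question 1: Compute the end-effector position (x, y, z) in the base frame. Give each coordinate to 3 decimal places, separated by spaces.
-5.000 -0.000 4.000

after link 1: o_1 = (0.0000, -3.0000, 0.0000)
after link 2: o_2 = (-1.0000, -3.0000, 4.0000)
after link 3: o_3 = (-3.0000, -0.0000, 4.0000)
after link 4: o_4 = (-5.0000, -0.0000, 4.0000)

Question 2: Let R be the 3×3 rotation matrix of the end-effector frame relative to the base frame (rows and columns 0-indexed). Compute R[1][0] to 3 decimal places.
End-effector x-axis (col 0 of R) = (-0.0000,1.0000,0.0000)
R[1][0] = 1.0000

1.000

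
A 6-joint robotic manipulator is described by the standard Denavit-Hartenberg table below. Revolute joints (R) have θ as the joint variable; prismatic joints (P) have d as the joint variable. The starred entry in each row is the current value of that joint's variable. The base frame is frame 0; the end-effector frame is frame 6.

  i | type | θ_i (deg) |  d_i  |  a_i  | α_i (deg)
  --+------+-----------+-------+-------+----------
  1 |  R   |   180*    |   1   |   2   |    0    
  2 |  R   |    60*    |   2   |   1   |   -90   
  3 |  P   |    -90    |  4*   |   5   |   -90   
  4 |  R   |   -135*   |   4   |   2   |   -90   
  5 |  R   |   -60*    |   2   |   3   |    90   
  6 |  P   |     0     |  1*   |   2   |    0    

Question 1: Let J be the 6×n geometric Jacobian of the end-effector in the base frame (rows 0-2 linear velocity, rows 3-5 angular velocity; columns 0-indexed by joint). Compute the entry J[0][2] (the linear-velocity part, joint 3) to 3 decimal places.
0.866

prismatic axis z_2 = (0.8660,-0.5000,0.0000)
J_v[:, 2] = z_2; J_ω[:, 2] = (0,0,0)
entry J[0][2] = 0.8660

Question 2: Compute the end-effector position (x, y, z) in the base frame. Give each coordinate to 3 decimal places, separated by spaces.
-0.001 -12.505 6.845

after link 1: o_1 = (-2.0000, 0.0000, 1.0000)
after link 2: o_2 = (-2.5000, -0.8660, 3.0000)
after link 3: o_3 = (0.9641, -2.8660, 8.0000)
after link 4: o_4 = (0.1888, -7.0372, 6.5858)
after link 5: o_5 = (1.0331, -10.5247, 6.9393)
after link 6: o_6 = (-0.0009, -12.5051, 6.8446)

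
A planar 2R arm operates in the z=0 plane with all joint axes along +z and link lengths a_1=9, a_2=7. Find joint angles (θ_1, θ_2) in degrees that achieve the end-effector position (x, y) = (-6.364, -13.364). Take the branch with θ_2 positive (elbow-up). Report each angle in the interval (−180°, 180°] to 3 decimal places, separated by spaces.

cos θ_2 = (219.0970−9²−7²)/(2·9·7) = 0.7071; θ_2 = 44.9990° (elbow-up)
β = atan2(-13.3640,-6.3640) = -115.4640°; ψ = atan2(4.9497,13.9498) = 19.5356°
θ_1 = β − ψ = -134.9996°

-135.000 44.999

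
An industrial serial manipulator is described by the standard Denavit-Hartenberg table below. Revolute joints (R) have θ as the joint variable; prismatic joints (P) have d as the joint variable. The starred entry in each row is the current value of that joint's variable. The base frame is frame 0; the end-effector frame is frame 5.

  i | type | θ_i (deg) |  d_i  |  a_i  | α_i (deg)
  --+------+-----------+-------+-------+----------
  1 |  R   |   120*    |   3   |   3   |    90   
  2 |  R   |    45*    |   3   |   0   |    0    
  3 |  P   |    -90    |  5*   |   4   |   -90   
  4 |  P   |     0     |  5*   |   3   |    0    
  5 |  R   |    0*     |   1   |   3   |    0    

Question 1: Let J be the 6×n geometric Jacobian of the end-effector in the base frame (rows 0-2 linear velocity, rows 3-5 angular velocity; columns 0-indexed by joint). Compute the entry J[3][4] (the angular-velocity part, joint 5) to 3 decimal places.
axis z_4 = (-0.3536,0.6124,0.7071); lever o_n−o_4 = (-1.4142,2.4495,-1.4142)
cross product → J_v[:, 4] = (-2.5981,-1.5000,-0.0000)
J_ω[:, 4] = z_4
entry J[3][4] = -0.3536

-0.354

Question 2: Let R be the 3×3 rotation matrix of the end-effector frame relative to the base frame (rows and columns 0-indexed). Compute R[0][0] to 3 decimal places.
End-effector x-axis (col 0 of R) = (-0.3536,0.6124,-0.7071)
R[0][0] = -0.3536

-0.354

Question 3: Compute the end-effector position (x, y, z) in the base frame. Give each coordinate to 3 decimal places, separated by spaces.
after link 1: o_1 = (-1.5000, 2.5981, 3.0000)
after link 2: o_2 = (1.0981, 4.0981, 3.0000)
after link 3: o_3 = (4.0140, 9.0476, 0.1716)
after link 4: o_4 = (1.1856, 13.9465, 1.5858)
after link 5: o_5 = (-0.2287, 16.3960, 0.1716)

-0.229 16.396 0.172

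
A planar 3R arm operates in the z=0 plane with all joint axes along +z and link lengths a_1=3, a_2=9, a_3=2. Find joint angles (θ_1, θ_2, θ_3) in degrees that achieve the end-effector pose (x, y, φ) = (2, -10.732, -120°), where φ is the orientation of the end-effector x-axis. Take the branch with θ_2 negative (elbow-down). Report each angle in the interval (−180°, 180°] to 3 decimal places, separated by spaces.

0.001 -90.001 -30.000

wrist centre = target − a_3·(cos φ, sin φ) = (3.0000, -8.9999)
cos θ_2 = (89.9991−3²−9²)/(2·3·9) = -0.0000; θ_2 = -90.0010° (elbow-down)
β = atan2(-8.9999,3.0000) = -71.5650°; ψ = atan2(-9.0000,2.9998) = -71.5659°
θ_1 = β − ψ = 0.0010°
θ_3 = φ − θ_1 − θ_2 = -30.0000° (wrapped to (-180°,180°])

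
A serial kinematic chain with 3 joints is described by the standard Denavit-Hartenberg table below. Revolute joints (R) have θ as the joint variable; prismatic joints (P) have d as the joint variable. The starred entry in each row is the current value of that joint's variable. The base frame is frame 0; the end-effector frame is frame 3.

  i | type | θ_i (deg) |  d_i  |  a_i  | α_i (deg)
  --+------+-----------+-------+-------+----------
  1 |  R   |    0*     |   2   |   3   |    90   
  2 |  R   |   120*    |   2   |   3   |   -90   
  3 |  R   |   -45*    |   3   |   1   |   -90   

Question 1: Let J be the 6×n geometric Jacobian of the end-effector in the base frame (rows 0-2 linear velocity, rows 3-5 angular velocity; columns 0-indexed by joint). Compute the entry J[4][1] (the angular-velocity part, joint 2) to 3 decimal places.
axis z_1 = (0.0000,-1.0000,0.0000); lever o_n−o_1 = (-4.4516,-2.7071,1.7104)
cross product → J_v[:, 1] = (-1.7104,-0.0000,-4.4516)
J_ω[:, 1] = z_1
entry J[4][1] = -1.0000

-1.000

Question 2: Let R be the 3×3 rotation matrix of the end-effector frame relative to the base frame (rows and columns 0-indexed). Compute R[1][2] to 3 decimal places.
End-effector z-axis (col 2 of R) = (-0.3536,0.7071,0.6124)
R[1][2] = 0.7071

0.707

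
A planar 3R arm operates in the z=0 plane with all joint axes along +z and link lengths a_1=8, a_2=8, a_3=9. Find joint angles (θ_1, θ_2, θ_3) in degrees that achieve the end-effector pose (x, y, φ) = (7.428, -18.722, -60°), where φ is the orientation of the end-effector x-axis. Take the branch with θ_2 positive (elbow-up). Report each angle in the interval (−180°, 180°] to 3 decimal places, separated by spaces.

-120.003 90.005 -30.002

wrist centre = target − a_3·(cos φ, sin φ) = (2.9280, -10.9278)
cos θ_2 = (127.9894−8²−8²)/(2·8·8) = -0.0001; θ_2 = 90.0048° (elbow-up)
β = atan2(-10.9278,2.9280) = -75.0004°; ψ = atan2(8.0000,7.9993) = 45.0024°
θ_1 = β − ψ = -120.0028°
θ_3 = φ − θ_1 − θ_2 = -30.0020° (wrapped to (-180°,180°])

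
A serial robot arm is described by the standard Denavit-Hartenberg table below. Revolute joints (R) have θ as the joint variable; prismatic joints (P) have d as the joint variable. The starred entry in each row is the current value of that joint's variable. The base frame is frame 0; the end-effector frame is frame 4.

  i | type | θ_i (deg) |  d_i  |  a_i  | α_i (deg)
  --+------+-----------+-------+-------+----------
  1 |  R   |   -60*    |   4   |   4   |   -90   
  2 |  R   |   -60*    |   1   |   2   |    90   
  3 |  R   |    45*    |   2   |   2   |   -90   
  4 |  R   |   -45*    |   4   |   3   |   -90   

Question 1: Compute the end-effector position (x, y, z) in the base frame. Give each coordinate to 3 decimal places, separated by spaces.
after link 1: o_1 = (2.0000, -3.4641, 4.0000)
after link 2: o_2 = (3.3660, -3.8301, 5.7321)
after link 3: o_3 = (4.0783, -2.2354, 7.9568)
after link 4: o_4 = (6.5762, 2.0950, 7.8670)

6.576 2.095 7.867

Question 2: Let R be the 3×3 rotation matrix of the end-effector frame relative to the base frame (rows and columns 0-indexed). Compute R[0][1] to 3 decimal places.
-0.436

End-effector y-axis (col 1 of R) = (-0.4356,-0.6597,0.6124)
R[0][1] = -0.4356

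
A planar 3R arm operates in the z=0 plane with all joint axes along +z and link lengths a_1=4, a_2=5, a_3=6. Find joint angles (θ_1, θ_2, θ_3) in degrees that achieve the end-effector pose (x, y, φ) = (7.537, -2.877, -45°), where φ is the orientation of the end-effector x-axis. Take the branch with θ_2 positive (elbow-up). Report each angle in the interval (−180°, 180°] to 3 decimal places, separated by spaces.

-59.996 134.996 -119.999

wrist centre = target − a_3·(cos φ, sin φ) = (3.2944, 1.3656)
cos θ_2 = (12.7178−4²−5²)/(2·4·5) = -0.7071; θ_2 = 134.9958° (elbow-up)
β = atan2(1.3656,3.2944) = 22.5159°; ψ = atan2(3.5358,0.4647) = 82.5123°
θ_1 = β − ψ = -59.9964°
θ_3 = φ − θ_1 − θ_2 = -119.9994° (wrapped to (-180°,180°])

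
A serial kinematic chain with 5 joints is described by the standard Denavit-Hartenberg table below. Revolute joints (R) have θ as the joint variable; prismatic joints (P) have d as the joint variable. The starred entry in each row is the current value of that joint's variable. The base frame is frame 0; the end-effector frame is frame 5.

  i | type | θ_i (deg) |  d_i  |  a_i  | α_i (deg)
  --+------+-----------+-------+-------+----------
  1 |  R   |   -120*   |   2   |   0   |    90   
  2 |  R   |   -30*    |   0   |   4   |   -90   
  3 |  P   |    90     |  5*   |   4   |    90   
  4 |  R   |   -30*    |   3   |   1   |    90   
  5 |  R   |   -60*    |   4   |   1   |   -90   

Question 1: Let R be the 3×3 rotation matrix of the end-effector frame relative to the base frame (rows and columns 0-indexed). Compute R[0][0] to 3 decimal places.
End-effector x-axis (col 0 of R) = (0.8125,0.5413,0.2165)
R[0][0] = 0.8125

0.812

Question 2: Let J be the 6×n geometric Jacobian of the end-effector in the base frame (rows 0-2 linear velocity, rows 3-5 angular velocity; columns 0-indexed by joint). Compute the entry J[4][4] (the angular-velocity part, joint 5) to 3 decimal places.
axis z_4 = (-0.2165,0.6250,-0.7500); lever o_n−o_4 = (-0.0535,3.0413,-2.7835)
cross product → J_v[:, 4] = (0.5413,-0.5625,-0.6250)
J_ω[:, 4] = z_4
entry J[4][4] = 0.6250

0.625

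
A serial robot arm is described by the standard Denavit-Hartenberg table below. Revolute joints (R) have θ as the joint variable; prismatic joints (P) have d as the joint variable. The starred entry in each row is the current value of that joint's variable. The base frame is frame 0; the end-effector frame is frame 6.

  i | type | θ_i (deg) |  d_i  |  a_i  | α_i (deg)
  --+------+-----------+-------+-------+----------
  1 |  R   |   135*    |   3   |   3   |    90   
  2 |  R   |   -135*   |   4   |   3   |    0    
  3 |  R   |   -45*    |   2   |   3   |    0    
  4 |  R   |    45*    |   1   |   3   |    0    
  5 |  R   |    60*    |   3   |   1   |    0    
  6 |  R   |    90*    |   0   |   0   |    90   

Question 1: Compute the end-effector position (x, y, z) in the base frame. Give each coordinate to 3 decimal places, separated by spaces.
9.888 4.254 -2.209

after link 1: o_1 = (-2.1213, 2.1213, 3.0000)
after link 2: o_2 = (2.2071, 3.4497, 0.8787)
after link 3: o_3 = (5.7426, 2.7426, 0.8787)
after link 4: o_4 = (7.9497, 1.9497, -1.2426)
after link 5: o_5 = (9.8881, 4.2541, -2.2086)
after link 6: o_6 = (9.8881, 4.2541, -2.2086)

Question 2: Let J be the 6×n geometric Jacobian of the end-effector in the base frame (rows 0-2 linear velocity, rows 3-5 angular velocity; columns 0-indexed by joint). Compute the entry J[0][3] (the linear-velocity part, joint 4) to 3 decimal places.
-2.183

axis z_3 = (0.7071,0.7071,0.0000); lever o_n−o_3 = (4.1454,1.5114,-3.0872)
cross product → J_v[:, 3] = (-2.1830,2.1830,-1.8625)
J_ω[:, 3] = z_3
entry J[0][3] = -2.1830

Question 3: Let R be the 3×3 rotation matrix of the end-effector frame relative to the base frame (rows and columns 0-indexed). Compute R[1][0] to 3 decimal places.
End-effector x-axis (col 0 of R) = (-0.6830,0.6830,0.2588)
R[1][0] = 0.6830

0.683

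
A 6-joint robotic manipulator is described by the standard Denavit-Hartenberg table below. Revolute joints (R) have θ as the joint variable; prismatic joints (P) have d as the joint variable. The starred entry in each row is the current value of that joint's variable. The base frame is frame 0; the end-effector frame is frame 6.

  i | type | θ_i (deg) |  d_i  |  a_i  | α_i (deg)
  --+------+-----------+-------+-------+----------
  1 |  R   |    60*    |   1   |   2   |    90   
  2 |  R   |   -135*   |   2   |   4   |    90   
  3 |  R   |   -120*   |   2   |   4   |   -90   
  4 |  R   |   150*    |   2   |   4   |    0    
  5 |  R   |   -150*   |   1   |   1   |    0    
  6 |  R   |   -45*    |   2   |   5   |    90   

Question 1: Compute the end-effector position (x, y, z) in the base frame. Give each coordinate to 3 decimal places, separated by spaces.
after link 1: o_1 = (1.0000, 1.7321, 1.0000)
after link 2: o_2 = (1.3178, -1.7174, -1.8284)
after link 3: o_3 = (-1.6822, 0.0146, 1.0000)
after link 4: o_4 = (-0.4678, -1.8820, -2.8637)
after link 5: o_5 = (-1.7802, -1.4231, -3.1225)
after link 6: o_6 = (-6.5352, -1.5354, -0.5973)

-6.535 -1.535 -0.597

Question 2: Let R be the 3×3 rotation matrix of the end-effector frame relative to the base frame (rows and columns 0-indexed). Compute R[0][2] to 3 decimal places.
End-effector z-axis (col 2 of R) = (0.1553,-0.9557,0.2500)
R[0][2] = 0.1553

0.155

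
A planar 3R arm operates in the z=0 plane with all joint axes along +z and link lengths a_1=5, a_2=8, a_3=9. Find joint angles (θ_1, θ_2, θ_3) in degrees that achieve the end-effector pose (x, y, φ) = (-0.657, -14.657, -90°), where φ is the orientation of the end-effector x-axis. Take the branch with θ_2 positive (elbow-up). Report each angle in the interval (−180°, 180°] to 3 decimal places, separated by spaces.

wrist centre = target − a_3·(cos φ, sin φ) = (-0.6570, -5.6570)
cos θ_2 = (32.4333−5²−8²)/(2·5·8) = -0.7071; θ_2 = 134.9981° (elbow-up)
β = atan2(-5.6570,-0.6570) = -96.6246°; ψ = atan2(5.6570,-0.6567) = 96.6213°
θ_1 = β − ψ = -193.2459°
θ_3 = φ − θ_1 − θ_2 = -31.7523° (wrapped to (-180°,180°])

166.754 134.998 -31.752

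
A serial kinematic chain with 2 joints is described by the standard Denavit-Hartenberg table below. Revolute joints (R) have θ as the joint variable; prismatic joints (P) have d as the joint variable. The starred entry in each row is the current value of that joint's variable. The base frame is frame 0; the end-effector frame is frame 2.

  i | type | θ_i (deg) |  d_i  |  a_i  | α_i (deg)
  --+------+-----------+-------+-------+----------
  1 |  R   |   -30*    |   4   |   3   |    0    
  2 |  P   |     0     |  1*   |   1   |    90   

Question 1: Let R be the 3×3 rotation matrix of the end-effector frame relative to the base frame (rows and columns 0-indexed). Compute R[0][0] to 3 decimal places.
0.866

End-effector x-axis (col 0 of R) = (0.8660,-0.5000,0.0000)
R[0][0] = 0.8660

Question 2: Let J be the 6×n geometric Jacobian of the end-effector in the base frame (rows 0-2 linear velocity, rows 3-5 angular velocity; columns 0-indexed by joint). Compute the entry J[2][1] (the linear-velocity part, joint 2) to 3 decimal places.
1.000

prismatic axis z_1 = (0.0000,0.0000,1.0000)
J_v[:, 1] = z_1; J_ω[:, 1] = (0,0,0)
entry J[2][1] = 1.0000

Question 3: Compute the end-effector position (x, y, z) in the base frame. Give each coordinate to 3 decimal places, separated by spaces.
after link 1: o_1 = (2.5981, -1.5000, 4.0000)
after link 2: o_2 = (3.4641, -2.0000, 5.0000)

3.464 -2.000 5.000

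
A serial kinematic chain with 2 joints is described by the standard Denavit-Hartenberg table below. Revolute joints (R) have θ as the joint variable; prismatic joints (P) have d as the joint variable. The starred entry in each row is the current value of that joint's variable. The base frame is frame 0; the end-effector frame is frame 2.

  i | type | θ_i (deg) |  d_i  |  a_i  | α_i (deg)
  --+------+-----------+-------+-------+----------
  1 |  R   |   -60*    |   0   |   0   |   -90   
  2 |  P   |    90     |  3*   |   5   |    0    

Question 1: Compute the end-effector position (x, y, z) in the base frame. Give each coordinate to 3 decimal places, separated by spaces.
2.598 1.500 -5.000

after link 1: o_1 = (0.0000, 0.0000, 0.0000)
after link 2: o_2 = (2.5981, 1.5000, -5.0000)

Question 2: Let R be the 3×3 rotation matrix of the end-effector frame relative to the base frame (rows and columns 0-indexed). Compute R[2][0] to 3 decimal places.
End-effector x-axis (col 0 of R) = (0.0000,-0.0000,-1.0000)
R[2][0] = -1.0000

-1.000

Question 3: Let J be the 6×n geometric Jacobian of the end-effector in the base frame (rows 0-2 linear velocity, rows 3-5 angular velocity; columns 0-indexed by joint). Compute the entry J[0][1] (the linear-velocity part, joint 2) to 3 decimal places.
0.866

prismatic axis z_1 = (0.8660,0.5000,0.0000)
J_v[:, 1] = z_1; J_ω[:, 1] = (0,0,0)
entry J[0][1] = 0.8660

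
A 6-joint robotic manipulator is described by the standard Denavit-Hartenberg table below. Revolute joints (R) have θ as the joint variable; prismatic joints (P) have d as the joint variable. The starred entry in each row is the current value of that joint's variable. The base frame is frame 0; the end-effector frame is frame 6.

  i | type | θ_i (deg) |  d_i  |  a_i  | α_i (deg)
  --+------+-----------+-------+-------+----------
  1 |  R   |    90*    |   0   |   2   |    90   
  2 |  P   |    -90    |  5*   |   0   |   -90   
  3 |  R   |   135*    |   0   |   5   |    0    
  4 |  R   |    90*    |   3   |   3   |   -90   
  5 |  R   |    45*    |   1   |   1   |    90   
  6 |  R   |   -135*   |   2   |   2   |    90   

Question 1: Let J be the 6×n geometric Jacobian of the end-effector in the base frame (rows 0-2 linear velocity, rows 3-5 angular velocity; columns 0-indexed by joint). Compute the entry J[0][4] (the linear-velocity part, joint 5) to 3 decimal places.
axis z_4 = (0.7071,0.0000,-0.7071); lever o_n−o_4 = (0.5000,1.7071,1.0858)
cross product → J_v[:, 4] = (1.2071,-1.1213,1.2071)
J_ω[:, 4] = z_4
entry J[0][4] = 1.2071

1.207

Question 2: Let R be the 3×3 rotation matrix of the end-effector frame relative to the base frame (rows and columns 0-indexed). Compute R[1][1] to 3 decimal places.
0.707

End-effector y-axis (col 1 of R) = (0.5000,0.7071,0.5000)
R[1][1] = 0.7071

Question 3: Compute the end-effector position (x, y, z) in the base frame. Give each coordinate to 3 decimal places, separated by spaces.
after link 1: o_1 = (0.0000, 2.0000, 0.0000)
after link 2: o_2 = (5.0000, 2.0000, 0.0000)
after link 3: o_3 = (1.4645, 2.0000, 3.5355)
after link 4: o_4 = (3.5858, 5.0000, 5.6569)
after link 5: o_5 = (4.7929, 4.2929, 5.4497)
after link 6: o_6 = (4.0858, 6.7071, 6.7426)

4.086 6.707 6.743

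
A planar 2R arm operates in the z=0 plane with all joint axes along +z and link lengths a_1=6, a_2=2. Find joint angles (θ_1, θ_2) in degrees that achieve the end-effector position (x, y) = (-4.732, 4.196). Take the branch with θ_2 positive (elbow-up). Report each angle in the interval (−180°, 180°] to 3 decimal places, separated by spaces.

cos θ_2 = (39.9982−6²−2²)/(2·6·2) = -0.0001; θ_2 = 90.0042° (elbow-up)
β = atan2(4.1960,-4.7320) = 138.4357°; ψ = atan2(2.0000,5.9999) = 18.4354°
θ_1 = β − ψ = 120.0003°

120.000 90.004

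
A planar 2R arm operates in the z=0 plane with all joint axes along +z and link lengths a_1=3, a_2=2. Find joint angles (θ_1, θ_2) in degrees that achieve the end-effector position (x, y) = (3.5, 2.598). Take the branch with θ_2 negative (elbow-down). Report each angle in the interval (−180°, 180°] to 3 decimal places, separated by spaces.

60.000 -60.002

cos θ_2 = (18.9996−3²−2²)/(2·3·2) = 0.5000; θ_2 = -60.0022° (elbow-down)
β = atan2(2.5980,3.5000) = 36.5860°; ψ = atan2(-1.7321,3.9999) = -23.4140°
θ_1 = β − ψ = 60.0000°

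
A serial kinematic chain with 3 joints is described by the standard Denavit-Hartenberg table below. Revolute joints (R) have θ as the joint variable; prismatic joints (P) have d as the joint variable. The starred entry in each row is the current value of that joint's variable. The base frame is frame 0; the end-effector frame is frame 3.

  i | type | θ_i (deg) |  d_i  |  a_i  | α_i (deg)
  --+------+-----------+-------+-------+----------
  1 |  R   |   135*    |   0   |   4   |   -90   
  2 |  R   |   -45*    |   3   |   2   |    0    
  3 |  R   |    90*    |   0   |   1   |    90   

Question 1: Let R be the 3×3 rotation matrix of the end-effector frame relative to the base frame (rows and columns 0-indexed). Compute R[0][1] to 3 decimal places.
End-effector y-axis (col 1 of R) = (-0.7071,-0.7071,0.0000)
R[0][1] = -0.7071

-0.707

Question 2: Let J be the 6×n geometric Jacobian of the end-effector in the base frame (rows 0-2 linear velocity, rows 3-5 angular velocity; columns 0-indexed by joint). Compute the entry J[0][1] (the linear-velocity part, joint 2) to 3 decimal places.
-0.500

axis z_1 = (-0.7071,-0.7071,0.0000); lever o_n−o_1 = (-3.6213,-0.6213,0.7071)
cross product → J_v[:, 1] = (-0.5000,0.5000,-2.1213)
J_ω[:, 1] = z_1
entry J[0][1] = -0.5000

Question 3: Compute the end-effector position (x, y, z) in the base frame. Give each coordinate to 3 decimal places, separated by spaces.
after link 1: o_1 = (-2.8284, 2.8284, 0.0000)
after link 2: o_2 = (-5.9497, 1.7071, 1.4142)
after link 3: o_3 = (-6.4497, 2.2071, 0.7071)

-6.450 2.207 0.707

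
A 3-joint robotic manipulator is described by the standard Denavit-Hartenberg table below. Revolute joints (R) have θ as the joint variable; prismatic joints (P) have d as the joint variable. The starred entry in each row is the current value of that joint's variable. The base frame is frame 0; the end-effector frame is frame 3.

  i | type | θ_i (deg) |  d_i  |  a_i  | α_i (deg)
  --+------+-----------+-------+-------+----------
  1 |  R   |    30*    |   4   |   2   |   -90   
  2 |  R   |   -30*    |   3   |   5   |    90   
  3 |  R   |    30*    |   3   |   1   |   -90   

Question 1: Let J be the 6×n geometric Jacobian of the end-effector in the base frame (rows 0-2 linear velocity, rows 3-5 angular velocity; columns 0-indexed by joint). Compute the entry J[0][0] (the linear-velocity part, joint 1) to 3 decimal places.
axis z_0 = ẑ; lever o_n−o_0 = (3.0825,5.8212,9.5311)
cross product → J_v[:, 0] = (-5.8212,3.0825,0.0000)
J_ω[:, 0] = z_0
entry J[0][0] = -5.8212

-5.821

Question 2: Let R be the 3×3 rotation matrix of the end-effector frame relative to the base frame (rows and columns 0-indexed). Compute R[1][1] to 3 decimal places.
0.250

End-effector y-axis (col 1 of R) = (0.4330,0.2500,-0.8660)
R[1][1] = 0.2500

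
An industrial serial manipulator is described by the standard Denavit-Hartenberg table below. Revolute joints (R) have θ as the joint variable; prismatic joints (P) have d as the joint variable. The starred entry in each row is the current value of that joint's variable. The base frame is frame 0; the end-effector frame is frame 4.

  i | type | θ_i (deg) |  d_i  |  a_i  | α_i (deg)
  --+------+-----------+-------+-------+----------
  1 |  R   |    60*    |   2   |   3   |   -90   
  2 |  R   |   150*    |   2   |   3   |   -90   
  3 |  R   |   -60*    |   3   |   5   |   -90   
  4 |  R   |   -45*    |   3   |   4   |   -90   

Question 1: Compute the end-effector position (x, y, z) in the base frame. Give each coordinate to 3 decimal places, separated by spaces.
after link 1: o_1 = (1.5000, 2.5981, 2.0000)
after link 2: o_2 = (-1.5311, 1.3481, 0.5000)
after link 3: o_3 = (-7.1136, 0.3391, 1.8481)
after link 4: o_4 = (-10.3804, -3.4201, 2.2914)

-10.380 -3.420 2.291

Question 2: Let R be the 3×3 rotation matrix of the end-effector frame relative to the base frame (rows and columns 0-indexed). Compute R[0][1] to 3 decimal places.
End-effector y-axis (col 1 of R) = (-0.0580,0.8995,0.4330)
R[0][1] = -0.0580

-0.058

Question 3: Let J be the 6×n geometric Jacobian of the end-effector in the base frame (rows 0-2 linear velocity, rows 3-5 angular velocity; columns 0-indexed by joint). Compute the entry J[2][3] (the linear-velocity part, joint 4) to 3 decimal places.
-3.157

axis z_3 = (0.0580,-0.8995,-0.4330); lever o_n−o_3 = (-3.2668,-3.7592,0.4433)
cross product → J_v[:, 3] = (-2.0266,1.3888,-3.1566)
J_ω[:, 3] = z_3
entry J[2][3] = -3.1566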